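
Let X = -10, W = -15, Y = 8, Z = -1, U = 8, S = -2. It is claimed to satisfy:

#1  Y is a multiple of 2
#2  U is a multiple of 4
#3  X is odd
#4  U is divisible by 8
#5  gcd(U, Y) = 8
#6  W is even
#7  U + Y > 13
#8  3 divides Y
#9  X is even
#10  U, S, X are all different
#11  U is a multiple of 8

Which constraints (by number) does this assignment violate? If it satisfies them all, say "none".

The assignment fails constraints 3, 6, and 8.

#1 8 / 2 = 4, so 2 divides 8  yes
#2 8 / 4 = 2, so 4 divides 8  yes
#3 X = -10 is even  no
#4 8 / 8 = 1, so 8 divides 8  yes
#5 gcd(8, 8) = 8  yes
#6 W = -15 is odd  no
#7 U + Y = 8 + 8 = 16; 16 > 13  yes
#8 8 = 3×2 + 2, so 3 does not divide 8  no
#9 X = -10 is even  yes
#10 values 8, -2, -10 are pairwise distinct  yes
#11 8 / 8 = 1, so 8 divides 8  yes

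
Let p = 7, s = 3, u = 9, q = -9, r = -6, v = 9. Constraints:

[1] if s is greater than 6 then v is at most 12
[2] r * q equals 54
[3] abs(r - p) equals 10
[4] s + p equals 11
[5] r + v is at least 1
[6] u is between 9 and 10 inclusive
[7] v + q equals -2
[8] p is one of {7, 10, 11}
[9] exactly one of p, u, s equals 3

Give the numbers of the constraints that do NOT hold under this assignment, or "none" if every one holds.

Violated: 3, 4, and 7.

[1] s = 3, not > 6; antecedent false, conditional vacuously true — holds.
[2] r * q = -6 * (-9) = 54 — holds.
[3] abs(-6 - 7) = 13, not 10 — fails.
[4] s + p = 3 + 7 = 10, not 11 — fails.
[5] r + v = -6 + 9 = 3; 3 ≥ 1 — holds.
[6] u = 9 lies in [9, 10] — holds.
[7] v + q = 9 + (-9) = 0, not -2 — fails.
[8] p = 7 is in {7, 10, 11} — holds.
[9] p=7, u=9, s=3; 1 of them equals 3 — holds.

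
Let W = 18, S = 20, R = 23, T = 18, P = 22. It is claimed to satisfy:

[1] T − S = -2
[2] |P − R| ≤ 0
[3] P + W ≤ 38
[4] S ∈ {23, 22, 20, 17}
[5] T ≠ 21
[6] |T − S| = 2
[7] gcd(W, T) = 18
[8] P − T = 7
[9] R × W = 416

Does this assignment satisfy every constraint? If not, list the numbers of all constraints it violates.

The assignment fails constraints 2, 3, 8, and 9.

[1] T − S = 18 − 20 = -2  ✔
[2] |22 − 23| = 1; 1 > 0, exceeds bound 0  ✘
[3] P + W = 22 + 18 = 40; 40 > 38, bound 38 not met  ✘
[4] S = 20 is in {23, 22, 20, 17}  ✔
[5] T = 18, and 18 ≠ 21  ✔
[6] |18 − 20| = 2  ✔
[7] gcd(18, 18) = 18  ✔
[8] P − T = 22 − 18 = 4, not 7  ✘
[9] R × W = 23 × 18 = 414, not 416  ✘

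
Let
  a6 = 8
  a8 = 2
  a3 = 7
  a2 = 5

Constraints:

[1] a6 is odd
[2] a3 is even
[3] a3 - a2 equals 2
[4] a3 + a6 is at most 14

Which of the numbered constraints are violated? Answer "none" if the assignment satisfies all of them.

Violated: 1, 2, and 4.

[1] a6 = 8 is even — does not hold.
[2] a3 = 7 is odd — does not hold.
[3] a3 - a2 = 7 - 5 = 2 — holds.
[4] a3 + a6 = 7 + 8 = 15; 15 > 14, bound 14 not met — does not hold.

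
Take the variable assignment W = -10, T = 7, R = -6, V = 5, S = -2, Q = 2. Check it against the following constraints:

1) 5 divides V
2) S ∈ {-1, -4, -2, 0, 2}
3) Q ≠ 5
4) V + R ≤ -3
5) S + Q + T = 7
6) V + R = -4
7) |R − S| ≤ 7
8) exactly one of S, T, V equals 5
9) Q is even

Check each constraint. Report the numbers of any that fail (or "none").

1) 5 / 5 = 1, so 5 divides 5 — holds.
2) S = -2 is in {-1, -4, -2, 0, 2} — holds.
3) Q = 2, and 2 ≠ 5 — holds.
4) V + R = 5 + (-6) = -1; -1 > -3, bound -3 not met — fails.
5) S + Q + T = -2 + 2 + 7 = 7 — holds.
6) V + R = 5 + (-6) = -1, not -4 — fails.
7) |-6 − (-2)| = 4; 4 ≤ 7 — holds.
8) S=-2, T=7, V=5; 1 of them equals 5 — holds.
9) Q = 2 is even — holds.

No — constraints 4, 6 are not satisfied.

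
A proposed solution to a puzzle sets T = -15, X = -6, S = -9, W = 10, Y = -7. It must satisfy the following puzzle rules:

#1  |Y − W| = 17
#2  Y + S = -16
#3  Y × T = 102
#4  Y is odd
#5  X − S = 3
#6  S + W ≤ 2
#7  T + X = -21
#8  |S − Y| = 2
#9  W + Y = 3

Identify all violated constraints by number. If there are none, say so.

#1 |-7 − 10| = 17 — holds.
#2 Y + S = -7 + (-9) = -16 — holds.
#3 Y × T = -7 × (-15) = 105, not 102 — does not hold.
#4 Y = -7 is odd — holds.
#5 X − S = -6 − (-9) = 3 — holds.
#6 S + W = -9 + 10 = 1; 1 ≤ 2 — holds.
#7 T + X = -15 + (-6) = -21 — holds.
#8 |-9 − (-7)| = 2 — holds.
#9 W + Y = 10 + (-7) = 3 — holds.

Constraint 3 does not hold.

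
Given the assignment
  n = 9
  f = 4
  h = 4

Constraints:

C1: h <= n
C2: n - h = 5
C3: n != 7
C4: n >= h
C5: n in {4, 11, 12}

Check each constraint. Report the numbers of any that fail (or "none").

Constraint 5 does not hold.

C1: h = 4, n = 9; 4 ≤ 9 — satisfied.
C2: n - h = 9 - 4 = 5 — satisfied.
C3: n = 9, and 9 ≠ 7 — satisfied.
C4: n = 9, h = 4; 9 ≥ 4 — satisfied.
C5: n = 9 is not in {4, 11, 12} — violated.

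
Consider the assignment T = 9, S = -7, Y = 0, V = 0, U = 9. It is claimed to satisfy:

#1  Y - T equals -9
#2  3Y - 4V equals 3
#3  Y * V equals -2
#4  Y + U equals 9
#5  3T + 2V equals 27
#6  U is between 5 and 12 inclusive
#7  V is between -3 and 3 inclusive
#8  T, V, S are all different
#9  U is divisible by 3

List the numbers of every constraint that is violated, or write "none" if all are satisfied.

Constraints 2 and 3 do not hold.

#1 Y - T = 0 - 9 = -9 — holds.
#2 3Y - 4V = 3(0) - 4(0) = 0, not 3 — fails.
#3 Y * V = 0 * 0 = 0, not -2 — fails.
#4 Y + U = 0 + 9 = 9 — holds.
#5 3T + 2V = 3(9) + 2(0) = 27 — holds.
#6 U = 9 lies in [5, 12] — holds.
#7 V = 0 lies in [-3, 3] — holds.
#8 values 9, 0, -7 are pairwise distinct — holds.
#9 9 / 3 = 3, so 3 divides 9 — holds.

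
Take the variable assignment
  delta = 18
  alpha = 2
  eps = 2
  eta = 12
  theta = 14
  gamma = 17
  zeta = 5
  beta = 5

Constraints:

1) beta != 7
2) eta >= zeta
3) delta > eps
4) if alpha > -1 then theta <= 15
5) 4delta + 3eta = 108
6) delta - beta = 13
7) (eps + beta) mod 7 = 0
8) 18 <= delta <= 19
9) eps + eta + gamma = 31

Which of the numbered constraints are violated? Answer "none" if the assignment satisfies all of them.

1) beta = 5, and 5 ≠ 7  ✔
2) eta = 12, zeta = 5; 12 ≥ 5  ✔
3) delta = 18, eps = 2; 18 > 2  ✔
4) alpha = 2 > -1, so we need theta ≤ 15; theta = 14 ≤ 15  ✔
5) 4delta + 3eta = 4(18) + 3(12) = 108  ✔
6) delta - beta = 18 - 5 = 13  ✔
7) eps + beta = 7; 7 mod 7 = 0  ✔
8) delta = 18 lies in [18, 19]  ✔
9) eps + eta + gamma = 2 + 12 + 17 = 31  ✔

The assignment satisfies every constraint.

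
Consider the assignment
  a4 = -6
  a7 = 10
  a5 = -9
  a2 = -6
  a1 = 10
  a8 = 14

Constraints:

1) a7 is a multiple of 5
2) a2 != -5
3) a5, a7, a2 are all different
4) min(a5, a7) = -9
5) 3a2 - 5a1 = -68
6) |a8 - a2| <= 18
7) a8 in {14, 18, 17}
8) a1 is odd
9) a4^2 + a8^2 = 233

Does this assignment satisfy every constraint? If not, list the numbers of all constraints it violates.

The assignment fails constraints 6, 8, 9.

1) 10 / 5 = 2, so 5 divides 10 — holds.
2) a2 = -6, and -6 ≠ -5 — holds.
3) values -9, 10, -6 are pairwise distinct — holds.
4) min(-9, 10) = -9 — holds.
5) 3a2 - 5a1 = 3(-6) - 5(10) = -68 — holds.
6) |14 - (-6)| = 20; 20 > 18, exceeds bound 18 — fails.
7) a8 = 14 is in {14, 18, 17} — holds.
8) a1 = 10 is even — fails.
9) a4^2 + a8^2 = (-6)^2 + 14^2 = 36 + 196 = 232, not 233 — fails.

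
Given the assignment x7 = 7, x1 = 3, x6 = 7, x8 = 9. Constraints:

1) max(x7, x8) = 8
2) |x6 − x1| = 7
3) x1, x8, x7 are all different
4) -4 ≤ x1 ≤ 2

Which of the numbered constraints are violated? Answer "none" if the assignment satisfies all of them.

Violated: 1, 2, and 4.

1) max(7, 9) = 9, not 8  ✗
2) |7 − 3| = 4, not 7  ✗
3) values 3, 9, 7 are pairwise distinct  ✓
4) x1 = 3 is outside [-4, 2]  ✗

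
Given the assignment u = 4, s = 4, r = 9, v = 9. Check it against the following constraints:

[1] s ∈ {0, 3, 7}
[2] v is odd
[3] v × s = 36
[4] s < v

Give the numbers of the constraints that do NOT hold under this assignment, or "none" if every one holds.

Violated: 1.

[1] s = 4 is not in {0, 3, 7} — violated.
[2] v = 9 is odd — satisfied.
[3] v × s = 9 × 4 = 36 — satisfied.
[4] s = 4, v = 9; 4 < 9 — satisfied.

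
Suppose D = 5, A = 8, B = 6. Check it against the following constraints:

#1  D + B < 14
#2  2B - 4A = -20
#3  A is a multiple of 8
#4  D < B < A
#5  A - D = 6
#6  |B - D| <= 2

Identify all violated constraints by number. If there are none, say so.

Violated: 5.

#1 D + B = 5 + 6 = 11; 11 < 14  ✔
#2 2B - 4A = 2(6) - 4(8) = -20  ✔
#3 8 / 8 = 1, so 8 divides 8  ✔
#4 values 5 < 6 < 8  ✔
#5 A - D = 8 - 5 = 3, not 6  ✘
#6 |6 - 5| = 1; 1 ≤ 2  ✔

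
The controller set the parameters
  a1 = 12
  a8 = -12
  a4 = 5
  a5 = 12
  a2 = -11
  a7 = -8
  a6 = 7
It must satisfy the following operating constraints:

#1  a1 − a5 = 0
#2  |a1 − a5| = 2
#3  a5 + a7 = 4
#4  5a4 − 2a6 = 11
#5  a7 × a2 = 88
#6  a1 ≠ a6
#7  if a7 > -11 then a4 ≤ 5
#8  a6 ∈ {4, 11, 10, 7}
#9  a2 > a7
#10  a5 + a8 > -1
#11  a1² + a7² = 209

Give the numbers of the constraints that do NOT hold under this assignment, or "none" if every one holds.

#1 a1 − a5 = 12 − 12 = 0 — OK.
#2 |12 − 12| = 0, not 2 — violated.
#3 a5 + a7 = 12 + (-8) = 4 — OK.
#4 5a4 − 2a6 = 5(5) − 2(7) = 11 — OK.
#5 a7 × a2 = -8 × (-11) = 88 — OK.
#6 a1 = 12, a6 = 7; distinct — OK.
#7 a7 = -8 > -11, so we need a4 ≤ 5; a4 = 5 ≤ 5 — OK.
#8 a6 = 7 is in {4, 11, 10, 7} — OK.
#9 a2 = -11, a7 = -8; -11 ≤ -8 (want >) — violated.
#10 a5 + a8 = 12 + (-12) = 0; 0 > -1 — OK.
#11 a1² + a7² = 12² + (-8)² = 144 + 64 = 208, not 209 — violated.

Constraints 2, 9, and 11 are violated.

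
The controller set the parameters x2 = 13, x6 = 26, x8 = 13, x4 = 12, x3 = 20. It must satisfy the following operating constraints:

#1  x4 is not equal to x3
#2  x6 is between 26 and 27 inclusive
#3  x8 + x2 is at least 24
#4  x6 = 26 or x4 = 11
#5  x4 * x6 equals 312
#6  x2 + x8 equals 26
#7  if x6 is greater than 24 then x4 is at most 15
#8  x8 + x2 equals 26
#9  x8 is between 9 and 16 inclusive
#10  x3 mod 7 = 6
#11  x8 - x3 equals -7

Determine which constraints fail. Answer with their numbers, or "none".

#1 x4 = 12, x3 = 20; distinct — holds.
#2 x6 = 26 lies in [26, 27] — holds.
#3 x8 + x2 = 13 + 13 = 26; 26 ≥ 24 — holds.
#4 x6 = 26 = 26 (first disjunct) — holds.
#5 x4 * x6 = 12 * 26 = 312 — holds.
#6 x2 + x8 = 13 + 13 = 26 — holds.
#7 x6 = 26 > 24, so we need x4 ≤ 15; x4 = 12 ≤ 15 — holds.
#8 x8 + x2 = 13 + 13 = 26 — holds.
#9 x8 = 13 lies in [9, 16] — holds.
#10 20 mod 7 = 6 — holds.
#11 x8 - x3 = 13 - 20 = -7 — holds.

All constraints are satisfied.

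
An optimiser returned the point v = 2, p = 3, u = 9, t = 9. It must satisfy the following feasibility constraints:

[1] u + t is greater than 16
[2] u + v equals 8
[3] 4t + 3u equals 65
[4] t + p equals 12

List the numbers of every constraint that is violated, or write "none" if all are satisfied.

The assignment fails constraints 2, 3.

[1] u + t = 9 + 9 = 18; 18 > 16  true
[2] u + v = 9 + 2 = 11, not 8  false
[3] 4t + 3u = 4(9) + 3(9) = 63, not 65  false
[4] t + p = 9 + 3 = 12  true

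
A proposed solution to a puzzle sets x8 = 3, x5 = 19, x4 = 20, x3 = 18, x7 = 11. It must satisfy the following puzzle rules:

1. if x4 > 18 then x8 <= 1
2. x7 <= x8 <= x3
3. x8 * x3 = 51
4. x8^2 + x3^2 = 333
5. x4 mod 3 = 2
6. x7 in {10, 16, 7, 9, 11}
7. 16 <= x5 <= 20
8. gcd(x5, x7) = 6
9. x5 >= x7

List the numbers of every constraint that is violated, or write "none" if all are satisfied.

Violated: 1, 2, 3, 8.

1. x4 = 20 > 18, so we need x8 ≤ 1; but x8 = 3 > 1 — violated.
2. values 11, 3, 18; x7 = 11 is not <= x8 = 3 — violated.
3. x8 * x3 = 3 * 18 = 54, not 51 — violated.
4. x8^2 + x3^2 = 3^2 + 18^2 = 9 + 324 = 333 — OK.
5. 20 mod 3 = 2 — OK.
6. x7 = 11 is in {10, 16, 7, 9, 11} — OK.
7. x5 = 19 lies in [16, 20] — OK.
8. gcd(19, 11) = 1, not 6 — violated.
9. x5 = 19, x7 = 11; 19 ≥ 11 — OK.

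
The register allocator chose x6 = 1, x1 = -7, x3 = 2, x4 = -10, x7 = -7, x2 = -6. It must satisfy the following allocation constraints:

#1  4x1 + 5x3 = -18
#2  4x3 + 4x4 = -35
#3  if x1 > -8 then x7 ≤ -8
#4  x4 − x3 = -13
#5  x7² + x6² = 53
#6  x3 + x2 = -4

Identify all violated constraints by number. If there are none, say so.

#1 4x1 + 5x3 = 4(-7) + 5(2) = -18 — holds.
#2 4x3 + 4x4 = 4(2) + 4(-10) = -32, not -35 — does not hold.
#3 x1 = -7 > -8, so we need x7 ≤ -8; but x7 = -7 > -8 — does not hold.
#4 x4 − x3 = -10 − 2 = -12, not -13 — does not hold.
#5 x7² + x6² = (-7)² + 1² = 49 + 1 = 50, not 53 — does not hold.
#6 x3 + x2 = 2 + (-6) = -4 — holds.

No — constraints 2, 3, 4, and 5 are not satisfied.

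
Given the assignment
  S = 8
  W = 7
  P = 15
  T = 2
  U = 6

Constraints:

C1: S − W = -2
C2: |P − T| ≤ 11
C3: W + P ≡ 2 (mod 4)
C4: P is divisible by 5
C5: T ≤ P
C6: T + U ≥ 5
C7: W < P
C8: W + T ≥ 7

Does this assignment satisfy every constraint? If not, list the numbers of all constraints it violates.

Constraints 1 and 2 are violated.

C1: S − W = 8 − 7 = 1, not -2 — fails.
C2: |15 − 2| = 13; 13 > 11, exceeds bound 11 — fails.
C3: W + P = 22; 22 mod 4 = 2 — holds.
C4: 15 / 5 = 3, so 5 divides 15 — holds.
C5: T = 2, P = 15; 2 ≤ 15 — holds.
C6: T + U = 2 + 6 = 8; 8 ≥ 5 — holds.
C7: W = 7, P = 15; 7 < 15 — holds.
C8: W + T = 7 + 2 = 9; 9 ≥ 7 — holds.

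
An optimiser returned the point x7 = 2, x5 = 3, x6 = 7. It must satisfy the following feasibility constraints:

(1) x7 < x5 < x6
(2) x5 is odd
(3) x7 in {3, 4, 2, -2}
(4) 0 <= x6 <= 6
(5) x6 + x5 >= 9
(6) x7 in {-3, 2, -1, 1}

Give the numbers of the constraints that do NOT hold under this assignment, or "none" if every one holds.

(1) values 2 < 3 < 7 — satisfied.
(2) x5 = 3 is odd — satisfied.
(3) x7 = 2 is in {3, 4, 2, -2} — satisfied.
(4) x6 = 7 is outside [0, 6] — violated.
(5) x6 + x5 = 7 + 3 = 10; 10 ≥ 9 — satisfied.
(6) x7 = 2 is in {-3, 2, -1, 1} — satisfied.

Violated: 4.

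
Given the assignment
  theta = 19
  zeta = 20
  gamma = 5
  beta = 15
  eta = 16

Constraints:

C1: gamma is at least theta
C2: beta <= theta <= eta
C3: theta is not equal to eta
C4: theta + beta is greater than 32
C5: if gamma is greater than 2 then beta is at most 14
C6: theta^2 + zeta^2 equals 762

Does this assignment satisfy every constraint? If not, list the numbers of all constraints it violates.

The assignment fails constraints 1, 2, 5, 6.

C1: gamma = 5, theta = 19; 5 < 19 (want ≥)  FAIL
C2: values 15, 19, 16; theta = 19 is not <= eta = 16  FAIL
C3: theta = 19, eta = 16; distinct  OK
C4: theta + beta = 19 + 15 = 34; 34 > 32  OK
C5: gamma = 5 > 2, so we need beta ≤ 14; but beta = 15 > 14  FAIL
C6: theta^2 + zeta^2 = 19^2 + 20^2 = 361 + 400 = 761, not 762  FAIL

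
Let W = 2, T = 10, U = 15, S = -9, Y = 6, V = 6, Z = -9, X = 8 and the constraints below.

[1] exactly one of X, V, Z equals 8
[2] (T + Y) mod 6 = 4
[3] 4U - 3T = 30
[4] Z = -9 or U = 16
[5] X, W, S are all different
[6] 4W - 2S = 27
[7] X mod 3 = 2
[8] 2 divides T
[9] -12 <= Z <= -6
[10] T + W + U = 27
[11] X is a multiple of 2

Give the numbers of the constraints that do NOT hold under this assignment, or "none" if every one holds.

[1] X=8, V=6, Z=-9; 1 of them equals 8  OK
[2] T + Y = 16; 16 mod 6 = 4  OK
[3] 4U - 3T = 4(15) - 3(10) = 30  OK
[4] Z = -9 = -9 (first disjunct)  OK
[5] values 8, 2, -9 are pairwise distinct  OK
[6] 4W - 2S = 4(2) - 2(-9) = 26, not 27  FAIL
[7] 8 mod 3 = 2  OK
[8] 10 / 2 = 5, so 2 divides 10  OK
[9] Z = -9 lies in [-12, -6]  OK
[10] T + W + U = 10 + 2 + 15 = 27  OK
[11] 8 / 2 = 4, so 2 divides 8  OK

No — constraint 6 is not satisfied.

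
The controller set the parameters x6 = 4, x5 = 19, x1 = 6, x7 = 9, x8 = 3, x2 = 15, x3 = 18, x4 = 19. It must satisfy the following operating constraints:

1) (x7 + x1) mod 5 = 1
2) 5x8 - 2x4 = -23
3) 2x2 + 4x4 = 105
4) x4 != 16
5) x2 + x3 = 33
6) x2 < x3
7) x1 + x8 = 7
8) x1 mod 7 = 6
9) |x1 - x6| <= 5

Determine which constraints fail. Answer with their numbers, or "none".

The assignment fails constraints 1, 3, and 7.

1) x7 + x1 = 15; 15 mod 5 = 0, not 1 — fails.
2) 5x8 - 2x4 = 5(3) - 2(19) = -23 — holds.
3) 2x2 + 4x4 = 2(15) + 4(19) = 106, not 105 — fails.
4) x4 = 19, and 19 ≠ 16 — holds.
5) x2 + x3 = 15 + 18 = 33 — holds.
6) x2 = 15, x3 = 18; 15 < 18 — holds.
7) x1 + x8 = 6 + 3 = 9, not 7 — fails.
8) 6 mod 7 = 6 — holds.
9) |6 - 4| = 2; 2 ≤ 5 — holds.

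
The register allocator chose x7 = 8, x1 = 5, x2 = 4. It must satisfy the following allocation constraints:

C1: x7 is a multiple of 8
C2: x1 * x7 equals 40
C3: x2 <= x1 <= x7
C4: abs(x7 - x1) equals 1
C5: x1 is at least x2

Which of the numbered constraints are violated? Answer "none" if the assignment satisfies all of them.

C1: 8 / 8 = 1, so 8 divides 8 — holds.
C2: x1 * x7 = 5 * 8 = 40 — holds.
C3: values 4 <= 5 <= 8 — holds.
C4: abs(8 - 5) = 3, not 1 — fails.
C5: x1 = 5, x2 = 4; 5 ≥ 4 — holds.

Violated: 4.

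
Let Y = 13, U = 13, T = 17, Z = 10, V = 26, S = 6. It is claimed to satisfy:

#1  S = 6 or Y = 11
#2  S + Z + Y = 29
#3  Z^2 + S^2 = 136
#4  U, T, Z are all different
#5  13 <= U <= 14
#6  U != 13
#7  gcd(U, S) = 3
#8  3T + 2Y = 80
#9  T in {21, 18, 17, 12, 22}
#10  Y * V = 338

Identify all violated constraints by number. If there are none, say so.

#1 S = 6 = 6 (first disjunct)  holds
#2 S + Z + Y = 6 + 10 + 13 = 29  holds
#3 Z^2 + S^2 = 10^2 + 6^2 = 100 + 36 = 136  holds
#4 values 13, 17, 10 are pairwise distinct  holds
#5 U = 13 lies in [13, 14]  holds
#6 U = 13, but 13 is required to differ  fails
#7 gcd(13, 6) = 1, not 3  fails
#8 3T + 2Y = 3(17) + 2(13) = 77, not 80  fails
#9 T = 17 is in {21, 18, 17, 12, 22}  holds
#10 Y * V = 13 * 26 = 338  holds

Constraints 6, 7, and 8 are violated.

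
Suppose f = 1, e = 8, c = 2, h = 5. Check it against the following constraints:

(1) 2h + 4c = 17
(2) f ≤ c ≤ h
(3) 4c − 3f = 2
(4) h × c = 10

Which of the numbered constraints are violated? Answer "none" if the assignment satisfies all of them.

(1) 2h + 4c = 2(5) + 4(2) = 18, not 17  ✗
(2) values 1 ≤ 2 ≤ 5  ✓
(3) 4c − 3f = 4(2) − 3(1) = 5, not 2  ✗
(4) h × c = 5 × 2 = 10  ✓

Violated: 1 and 3.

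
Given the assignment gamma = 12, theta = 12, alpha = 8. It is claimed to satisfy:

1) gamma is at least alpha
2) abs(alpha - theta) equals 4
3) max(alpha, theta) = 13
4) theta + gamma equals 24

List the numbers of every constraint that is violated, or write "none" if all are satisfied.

1) gamma = 12, alpha = 8; 12 ≥ 8  ✔
2) abs(8 - 12) = 4  ✔
3) max(8, 12) = 12, not 13  ✘
4) theta + gamma = 12 + 12 = 24  ✔

Constraint 3 does not hold.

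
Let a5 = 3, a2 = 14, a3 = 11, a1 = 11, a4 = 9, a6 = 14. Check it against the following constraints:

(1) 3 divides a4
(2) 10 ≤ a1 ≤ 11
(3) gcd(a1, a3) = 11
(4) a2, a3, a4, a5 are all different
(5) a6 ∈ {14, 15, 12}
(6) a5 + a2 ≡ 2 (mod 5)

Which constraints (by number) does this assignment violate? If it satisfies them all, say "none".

All constraints are satisfied.

(1) 9 / 3 = 3, so 3 divides 9  ✔
(2) a1 = 11 lies in [10, 11]  ✔
(3) gcd(11, 11) = 11  ✔
(4) values 14, 11, 9, 3 are pairwise distinct  ✔
(5) a6 = 14 is in {14, 15, 12}  ✔
(6) a5 + a2 = 17; 17 mod 5 = 2  ✔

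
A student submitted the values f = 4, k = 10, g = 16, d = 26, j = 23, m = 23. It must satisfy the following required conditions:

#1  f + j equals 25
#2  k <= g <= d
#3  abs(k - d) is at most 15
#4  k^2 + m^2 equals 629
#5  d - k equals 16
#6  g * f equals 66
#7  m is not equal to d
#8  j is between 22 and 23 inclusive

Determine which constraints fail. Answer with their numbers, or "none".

Violated: 1, 3, and 6.

#1 f + j = 4 + 23 = 27, not 25 — violated.
#2 values 10 <= 16 <= 26 — OK.
#3 abs(10 - 26) = 16; 16 > 15, exceeds bound 15 — violated.
#4 k^2 + m^2 = 10^2 + 23^2 = 100 + 529 = 629 — OK.
#5 d - k = 26 - 10 = 16 — OK.
#6 g * f = 16 * 4 = 64, not 66 — violated.
#7 m = 23, d = 26; distinct — OK.
#8 j = 23 lies in [22, 23] — OK.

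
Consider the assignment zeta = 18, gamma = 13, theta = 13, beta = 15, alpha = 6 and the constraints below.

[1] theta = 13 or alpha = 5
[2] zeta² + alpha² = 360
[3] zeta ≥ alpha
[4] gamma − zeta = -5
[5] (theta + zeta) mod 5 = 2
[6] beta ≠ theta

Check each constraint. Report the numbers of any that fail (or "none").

[1] theta = 13 = 13 (first disjunct)  yes
[2] zeta² + alpha² = 18² + 6² = 324 + 36 = 360  yes
[3] zeta = 18, alpha = 6; 18 ≥ 6  yes
[4] gamma − zeta = 13 − 18 = -5  yes
[5] theta + zeta = 31; 31 mod 5 = 1, not 2  no
[6] beta = 15, theta = 13; distinct  yes

Constraint 5 is violated.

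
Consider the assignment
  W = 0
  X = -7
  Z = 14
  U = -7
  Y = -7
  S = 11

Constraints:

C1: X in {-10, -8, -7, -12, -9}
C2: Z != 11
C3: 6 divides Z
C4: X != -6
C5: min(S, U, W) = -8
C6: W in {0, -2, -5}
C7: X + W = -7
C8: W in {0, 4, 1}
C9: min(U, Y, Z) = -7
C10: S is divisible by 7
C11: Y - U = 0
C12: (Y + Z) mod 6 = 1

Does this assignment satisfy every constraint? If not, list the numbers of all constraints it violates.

C1: X = -7 is in {-10, -8, -7, -12, -9} — holds.
C2: Z = 14, and 14 ≠ 11 — holds.
C3: 14 = 6*2 + 2, so 6 does not divide 14 — does not hold.
C4: X = -7, and -7 ≠ -6 — holds.
C5: min(11, -7, 0) = -7, not -8 — does not hold.
C6: W = 0 is in {0, -2, -5} — holds.
C7: X + W = -7 + 0 = -7 — holds.
C8: W = 0 is in {0, 4, 1} — holds.
C9: min(-7, -7, 14) = -7 — holds.
C10: 11 = 7*1 + 4, so 7 does not divide 11 — does not hold.
C11: Y - U = -7 - (-7) = 0 — holds.
C12: Y + Z = 7; 7 mod 6 = 1 — holds.

Constraints 3, 5, and 10 do not hold.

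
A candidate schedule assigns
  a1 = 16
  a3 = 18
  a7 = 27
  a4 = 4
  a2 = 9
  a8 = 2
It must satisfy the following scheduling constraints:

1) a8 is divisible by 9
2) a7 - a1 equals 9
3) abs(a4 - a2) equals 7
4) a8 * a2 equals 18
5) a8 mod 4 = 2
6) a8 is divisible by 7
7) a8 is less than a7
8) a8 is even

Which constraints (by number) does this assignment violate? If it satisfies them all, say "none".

1) 2 = 9*0 + 2, so 9 does not divide 2  FAIL
2) a7 - a1 = 27 - 16 = 11, not 9  FAIL
3) abs(4 - 9) = 5, not 7  FAIL
4) a8 * a2 = 2 * 9 = 18  OK
5) 2 mod 4 = 2  OK
6) 2 = 7*0 + 2, so 7 does not divide 2  FAIL
7) a8 = 2, a7 = 27; 2 < 27  OK
8) a8 = 2 is even  OK

The assignment fails constraints 1, 2, 3, and 6.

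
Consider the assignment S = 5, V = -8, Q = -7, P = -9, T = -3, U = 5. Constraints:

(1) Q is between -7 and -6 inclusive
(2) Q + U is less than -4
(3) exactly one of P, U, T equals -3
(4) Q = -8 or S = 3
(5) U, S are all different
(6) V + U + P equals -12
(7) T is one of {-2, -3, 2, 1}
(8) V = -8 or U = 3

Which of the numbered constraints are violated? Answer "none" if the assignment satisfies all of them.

Violated: 2, 4, and 5.

(1) Q = -7 lies in [-7, -6] — holds.
(2) Q + U = -7 + 5 = -2; -2 ≥ -4, bound -4 not met — fails.
(3) P=-9, U=5, T=-3; 1 of them equals -3 — holds.
(4) Q = -7 ≠ -8 and S = 5 ≠ 3; both disjuncts false — fails.
(5) U = S = 5, not all different — fails.
(6) V + U + P = -8 + 5 + (-9) = -12 — holds.
(7) T = -3 is in {-2, -3, 2, 1} — holds.
(8) V = -8 = -8 (first disjunct) — holds.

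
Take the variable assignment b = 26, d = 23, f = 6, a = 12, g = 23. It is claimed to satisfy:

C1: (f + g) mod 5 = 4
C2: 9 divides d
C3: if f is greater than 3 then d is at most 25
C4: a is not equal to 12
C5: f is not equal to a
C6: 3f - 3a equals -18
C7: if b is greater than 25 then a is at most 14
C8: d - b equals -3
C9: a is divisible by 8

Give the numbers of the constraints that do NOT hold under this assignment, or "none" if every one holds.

C1: f + g = 29; 29 mod 5 = 4  yes
C2: 23 = 9*2 + 5, so 9 does not divide 23  no
C3: f = 6 > 3, so we need d ≤ 25; d = 23 ≤ 25  yes
C4: a = 12, but 12 is required to differ  no
C5: f = 6, a = 12; distinct  yes
C6: 3f - 3a = 3(6) - 3(12) = -18  yes
C7: b = 26 > 25, so we need a ≤ 14; a = 12 ≤ 14  yes
C8: d - b = 23 - 26 = -3  yes
C9: 12 = 8*1 + 4, so 8 does not divide 12  no

No — constraints 2, 4, and 9 are not satisfied.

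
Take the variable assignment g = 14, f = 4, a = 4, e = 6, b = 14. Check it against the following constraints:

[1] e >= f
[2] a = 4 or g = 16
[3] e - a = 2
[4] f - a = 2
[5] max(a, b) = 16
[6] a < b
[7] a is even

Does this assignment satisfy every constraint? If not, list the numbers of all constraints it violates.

[1] e = 6, f = 4; 6 ≥ 4 — holds.
[2] a = 4 = 4 (first disjunct) — holds.
[3] e - a = 6 - 4 = 2 — holds.
[4] f - a = 4 - 4 = 0, not 2 — does not hold.
[5] max(4, 14) = 14, not 16 — does not hold.
[6] a = 4, b = 14; 4 < 14 — holds.
[7] a = 4 is even — holds.

Constraints 4 and 5 are violated.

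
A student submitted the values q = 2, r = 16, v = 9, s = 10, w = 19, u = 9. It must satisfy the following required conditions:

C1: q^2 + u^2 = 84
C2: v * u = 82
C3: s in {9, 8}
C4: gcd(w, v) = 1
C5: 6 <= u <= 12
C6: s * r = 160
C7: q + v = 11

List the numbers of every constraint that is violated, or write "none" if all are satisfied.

The assignment fails constraints 1, 2, and 3.

C1: q^2 + u^2 = 2^2 + 9^2 = 4 + 81 = 85, not 84  false
C2: v * u = 9 * 9 = 81, not 82  false
C3: s = 10 is not in {9, 8}  false
C4: gcd(19, 9) = 1  true
C5: u = 9 lies in [6, 12]  true
C6: s * r = 10 * 16 = 160  true
C7: q + v = 2 + 9 = 11  true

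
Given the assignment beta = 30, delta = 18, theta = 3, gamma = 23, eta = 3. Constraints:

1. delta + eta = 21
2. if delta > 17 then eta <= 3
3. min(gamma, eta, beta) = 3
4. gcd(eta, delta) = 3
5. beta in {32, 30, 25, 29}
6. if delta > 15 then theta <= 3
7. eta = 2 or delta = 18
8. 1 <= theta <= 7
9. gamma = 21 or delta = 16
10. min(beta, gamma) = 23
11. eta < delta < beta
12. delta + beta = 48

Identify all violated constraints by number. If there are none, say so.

Constraint 9 is violated.

1. delta + eta = 18 + 3 = 21  ✓
2. delta = 18 > 17, so we need eta ≤ 3; eta = 3 ≤ 3  ✓
3. min(23, 3, 30) = 3  ✓
4. gcd(3, 18) = 3  ✓
5. beta = 30 is in {32, 30, 25, 29}  ✓
6. delta = 18 > 15, so we need theta ≤ 3; theta = 3 ≤ 3  ✓
7. eta = 3 ≠ 2, but delta = 18 = 18 (second disjunct)  ✓
8. theta = 3 lies in [1, 7]  ✓
9. gamma = 23 ≠ 21 and delta = 18 ≠ 16; both disjuncts false  ✗
10. min(30, 23) = 23  ✓
11. values 3 < 18 < 30  ✓
12. delta + beta = 18 + 30 = 48  ✓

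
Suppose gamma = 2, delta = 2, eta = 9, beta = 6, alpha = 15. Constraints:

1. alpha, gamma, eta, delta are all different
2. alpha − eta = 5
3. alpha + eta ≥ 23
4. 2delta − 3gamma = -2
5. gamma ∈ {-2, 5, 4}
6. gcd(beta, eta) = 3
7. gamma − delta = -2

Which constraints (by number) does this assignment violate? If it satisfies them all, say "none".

Constraints 1, 2, 5, and 7 do not hold.

1. gamma = delta = 2, not all different — does not hold.
2. alpha − eta = 15 − 9 = 6, not 5 — does not hold.
3. alpha + eta = 15 + 9 = 24; 24 ≥ 23 — holds.
4. 2delta − 3gamma = 2(2) − 3(2) = -2 — holds.
5. gamma = 2 is not in {-2, 5, 4} — does not hold.
6. gcd(6, 9) = 3 — holds.
7. gamma − delta = 2 − 2 = 0, not -2 — does not hold.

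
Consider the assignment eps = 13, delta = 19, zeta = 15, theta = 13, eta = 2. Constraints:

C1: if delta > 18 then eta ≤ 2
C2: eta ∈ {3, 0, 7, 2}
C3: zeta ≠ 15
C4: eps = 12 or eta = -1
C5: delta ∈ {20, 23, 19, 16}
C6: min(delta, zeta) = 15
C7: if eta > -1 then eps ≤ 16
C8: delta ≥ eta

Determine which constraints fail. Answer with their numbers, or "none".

C1: delta = 19 > 18, so we need eta ≤ 2; eta = 2 ≤ 2  OK
C2: eta = 2 is in {3, 0, 7, 2}  OK
C3: zeta = 15, but 15 is required to differ  FAIL
C4: eps = 13 ≠ 12 and eta = 2 ≠ -1; both disjuncts false  FAIL
C5: delta = 19 is in {20, 23, 19, 16}  OK
C6: min(19, 15) = 15  OK
C7: eta = 2 > -1, so we need eps ≤ 16; eps = 13 ≤ 16  OK
C8: delta = 19, eta = 2; 19 ≥ 2  OK

Violated: 3, 4.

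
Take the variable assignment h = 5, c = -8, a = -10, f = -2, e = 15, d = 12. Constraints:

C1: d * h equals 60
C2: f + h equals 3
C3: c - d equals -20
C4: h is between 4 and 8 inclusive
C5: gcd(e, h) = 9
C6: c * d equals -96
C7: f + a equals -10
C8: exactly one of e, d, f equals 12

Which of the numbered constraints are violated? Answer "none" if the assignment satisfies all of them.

C1: d * h = 12 * 5 = 60  ✓
C2: f + h = -2 + 5 = 3  ✓
C3: c - d = -8 - 12 = -20  ✓
C4: h = 5 lies in [4, 8]  ✓
C5: gcd(15, 5) = 5, not 9  ✗
C6: c * d = -8 * 12 = -96  ✓
C7: f + a = -2 + (-10) = -12, not -10  ✗
C8: e=15, d=12, f=-2; 1 of them equals 12  ✓

Constraints 5, 7 are violated.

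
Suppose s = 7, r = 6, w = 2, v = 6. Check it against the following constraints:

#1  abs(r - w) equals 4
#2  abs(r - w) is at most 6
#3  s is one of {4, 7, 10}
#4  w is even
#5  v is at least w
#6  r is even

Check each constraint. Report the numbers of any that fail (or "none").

#1 abs(6 - 2) = 4 — satisfied.
#2 abs(6 - 2) = 4; 4 ≤ 6 — satisfied.
#3 s = 7 is in {4, 7, 10} — satisfied.
#4 w = 2 is even — satisfied.
#5 v = 6, w = 2; 6 ≥ 2 — satisfied.
#6 r = 6 is even — satisfied.

The assignment satisfies every constraint.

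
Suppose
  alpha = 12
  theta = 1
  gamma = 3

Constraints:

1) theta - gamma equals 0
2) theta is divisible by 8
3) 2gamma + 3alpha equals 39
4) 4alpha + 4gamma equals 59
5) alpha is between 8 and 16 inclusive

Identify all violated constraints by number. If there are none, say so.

The assignment fails constraints 1, 2, 3, and 4.

1) theta - gamma = 1 - 3 = -2, not 0  false
2) 1 = 8*0 + 1, so 8 does not divide 1  false
3) 2gamma + 3alpha = 2(3) + 3(12) = 42, not 39  false
4) 4alpha + 4gamma = 4(12) + 4(3) = 60, not 59  false
5) alpha = 12 lies in [8, 16]  true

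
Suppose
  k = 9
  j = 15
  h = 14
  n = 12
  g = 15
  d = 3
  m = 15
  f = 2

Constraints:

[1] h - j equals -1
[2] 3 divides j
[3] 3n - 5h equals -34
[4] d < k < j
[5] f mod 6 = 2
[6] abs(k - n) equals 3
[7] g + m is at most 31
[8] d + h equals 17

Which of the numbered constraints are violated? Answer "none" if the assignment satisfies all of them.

All constraints are satisfied.

[1] h - j = 14 - 15 = -1  yes
[2] 15 / 3 = 5, so 3 divides 15  yes
[3] 3n - 5h = 3(12) - 5(14) = -34  yes
[4] values 3 < 9 < 15  yes
[5] 2 mod 6 = 2  yes
[6] abs(9 - 12) = 3  yes
[7] g + m = 15 + 15 = 30; 30 ≤ 31  yes
[8] d + h = 3 + 14 = 17  yes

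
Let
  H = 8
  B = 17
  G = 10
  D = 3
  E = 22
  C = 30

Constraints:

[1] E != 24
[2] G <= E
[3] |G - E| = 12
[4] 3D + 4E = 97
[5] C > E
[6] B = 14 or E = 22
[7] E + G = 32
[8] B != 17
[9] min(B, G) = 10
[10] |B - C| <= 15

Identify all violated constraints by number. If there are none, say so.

[1] E = 22, and 22 ≠ 24 — satisfied.
[2] G = 10, E = 22; 10 ≤ 22 — satisfied.
[3] |10 - 22| = 12 — satisfied.
[4] 3D + 4E = 3(3) + 4(22) = 97 — satisfied.
[5] C = 30, E = 22; 30 > 22 — satisfied.
[6] B = 17 ≠ 14, but E = 22 = 22 (second disjunct) — satisfied.
[7] E + G = 22 + 10 = 32 — satisfied.
[8] B = 17, but 17 is required to differ — violated.
[9] min(17, 10) = 10 — satisfied.
[10] |17 - 30| = 13; 13 ≤ 15 — satisfied.

No — constraint 8 is not satisfied.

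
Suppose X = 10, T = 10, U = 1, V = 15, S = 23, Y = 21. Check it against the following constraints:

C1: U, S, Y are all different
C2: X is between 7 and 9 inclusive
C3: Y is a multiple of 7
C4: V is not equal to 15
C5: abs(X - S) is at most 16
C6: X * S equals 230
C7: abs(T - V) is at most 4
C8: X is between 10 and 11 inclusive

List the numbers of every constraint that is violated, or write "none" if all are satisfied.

The assignment fails constraints 2, 4, 7.

C1: values 1, 23, 21 are pairwise distinct — holds.
C2: X = 10 is outside [7, 9] — does not hold.
C3: 21 / 7 = 3, so 7 divides 21 — holds.
C4: V = 15, but 15 is required to differ — does not hold.
C5: abs(10 - 23) = 13; 13 ≤ 16 — holds.
C6: X * S = 10 * 23 = 230 — holds.
C7: abs(10 - 15) = 5; 5 > 4, exceeds bound 4 — does not hold.
C8: X = 10 lies in [10, 11] — holds.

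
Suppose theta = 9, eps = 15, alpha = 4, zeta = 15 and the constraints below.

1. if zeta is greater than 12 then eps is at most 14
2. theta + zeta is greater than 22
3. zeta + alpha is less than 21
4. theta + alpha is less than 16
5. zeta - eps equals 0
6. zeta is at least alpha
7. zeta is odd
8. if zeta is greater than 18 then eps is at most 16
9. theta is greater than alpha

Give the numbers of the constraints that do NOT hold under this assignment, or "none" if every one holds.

1. zeta = 15 > 12, so we need eps ≤ 14; but eps = 15 > 14 — does not hold.
2. theta + zeta = 9 + 15 = 24; 24 > 22 — holds.
3. zeta + alpha = 15 + 4 = 19; 19 < 21 — holds.
4. theta + alpha = 9 + 4 = 13; 13 < 16 — holds.
5. zeta - eps = 15 - 15 = 0 — holds.
6. zeta = 15, alpha = 4; 15 ≥ 4 — holds.
7. zeta = 15 is odd — holds.
8. zeta = 15, not > 18; antecedent false, conditional vacuously true — holds.
9. theta = 9, alpha = 4; 9 > 4 — holds.

Constraint 1 is violated.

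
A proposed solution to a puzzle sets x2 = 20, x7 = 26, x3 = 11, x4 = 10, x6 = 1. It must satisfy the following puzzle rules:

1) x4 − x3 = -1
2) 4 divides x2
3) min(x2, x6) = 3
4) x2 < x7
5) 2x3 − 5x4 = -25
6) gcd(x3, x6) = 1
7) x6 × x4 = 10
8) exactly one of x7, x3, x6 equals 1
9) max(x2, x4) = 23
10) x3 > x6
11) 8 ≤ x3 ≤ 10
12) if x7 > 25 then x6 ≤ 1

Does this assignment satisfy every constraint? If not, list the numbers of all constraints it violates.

Constraints 3, 5, 9, and 11 are violated.

1) x4 − x3 = 10 − 11 = -1  yes
2) 20 / 4 = 5, so 4 divides 20  yes
3) min(20, 1) = 1, not 3  no
4) x2 = 20, x7 = 26; 20 < 26  yes
5) 2x3 − 5x4 = 2(11) − 5(10) = -28, not -25  no
6) gcd(11, 1) = 1  yes
7) x6 × x4 = 1 × 10 = 10  yes
8) x7=26, x3=11, x6=1; 1 of them equals 1  yes
9) max(20, 10) = 20, not 23  no
10) x3 = 11, x6 = 1; 11 > 1  yes
11) x3 = 11 is outside [8, 10]  no
12) x7 = 26 > 25, so we need x6 ≤ 1; x6 = 1 ≤ 1  yes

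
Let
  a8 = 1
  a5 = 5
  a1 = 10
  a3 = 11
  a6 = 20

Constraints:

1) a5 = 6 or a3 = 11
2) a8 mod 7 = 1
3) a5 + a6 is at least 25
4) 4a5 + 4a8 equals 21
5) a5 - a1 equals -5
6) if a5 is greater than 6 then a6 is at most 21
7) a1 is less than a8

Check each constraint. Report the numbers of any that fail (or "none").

Constraints 4 and 7 are violated.

1) a5 = 5 ≠ 6, but a3 = 11 = 11 (second disjunct) — satisfied.
2) 1 mod 7 = 1 — satisfied.
3) a5 + a6 = 5 + 20 = 25; 25 ≥ 25 — satisfied.
4) 4a5 + 4a8 = 4(5) + 4(1) = 24, not 21 — violated.
5) a5 - a1 = 5 - 10 = -5 — satisfied.
6) a5 = 5, not > 6; antecedent false, conditional vacuously true — satisfied.
7) a1 = 10, a8 = 1; 10 ≥ 1 (want <) — violated.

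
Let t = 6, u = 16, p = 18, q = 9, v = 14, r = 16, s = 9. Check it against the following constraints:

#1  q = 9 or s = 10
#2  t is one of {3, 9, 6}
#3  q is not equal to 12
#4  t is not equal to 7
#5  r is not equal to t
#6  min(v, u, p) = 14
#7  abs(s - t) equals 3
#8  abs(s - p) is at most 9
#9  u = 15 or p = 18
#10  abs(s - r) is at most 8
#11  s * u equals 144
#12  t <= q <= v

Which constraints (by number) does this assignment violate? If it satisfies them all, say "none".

The assignment satisfies every constraint.

#1 q = 9 = 9 (first disjunct)  OK
#2 t = 6 is in {3, 9, 6}  OK
#3 q = 9, and 9 ≠ 12  OK
#4 t = 6, and 6 ≠ 7  OK
#5 r = 16, t = 6; distinct  OK
#6 min(14, 16, 18) = 14  OK
#7 abs(9 - 6) = 3  OK
#8 abs(9 - 18) = 9; 9 ≤ 9  OK
#9 u = 16 ≠ 15, but p = 18 = 18 (second disjunct)  OK
#10 abs(9 - 16) = 7; 7 ≤ 8  OK
#11 s * u = 9 * 16 = 144  OK
#12 values 6 <= 9 <= 14  OK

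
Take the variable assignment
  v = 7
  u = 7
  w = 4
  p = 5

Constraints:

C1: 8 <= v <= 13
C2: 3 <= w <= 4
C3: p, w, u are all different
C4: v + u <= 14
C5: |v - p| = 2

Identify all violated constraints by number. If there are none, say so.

Constraint 1 does not hold.

C1: v = 7 is outside [8, 13]  fails
C2: w = 4 lies in [3, 4]  holds
C3: values 5, 4, 7 are pairwise distinct  holds
C4: v + u = 7 + 7 = 14; 14 ≤ 14  holds
C5: |7 - 5| = 2  holds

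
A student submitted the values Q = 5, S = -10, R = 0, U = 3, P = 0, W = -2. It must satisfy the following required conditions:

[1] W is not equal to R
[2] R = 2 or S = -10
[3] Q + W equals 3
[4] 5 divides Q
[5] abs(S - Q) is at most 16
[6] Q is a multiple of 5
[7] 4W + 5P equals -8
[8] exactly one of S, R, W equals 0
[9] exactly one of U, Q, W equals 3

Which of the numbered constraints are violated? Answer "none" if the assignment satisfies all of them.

[1] W = -2, R = 0; distinct  holds
[2] R = 0 ≠ 2, but S = -10 = -10 (second disjunct)  holds
[3] Q + W = 5 + (-2) = 3  holds
[4] 5 / 5 = 1, so 5 divides 5  holds
[5] abs(-10 - 5) = 15; 15 ≤ 16  holds
[6] 5 / 5 = 1, so 5 divides 5  holds
[7] 4W + 5P = 4(-2) + 5(0) = -8  holds
[8] S=-10, R=0, W=-2; 1 of them equals 0  holds
[9] U=3, Q=5, W=-2; 1 of them equals 3  holds

Yes — all constraints hold.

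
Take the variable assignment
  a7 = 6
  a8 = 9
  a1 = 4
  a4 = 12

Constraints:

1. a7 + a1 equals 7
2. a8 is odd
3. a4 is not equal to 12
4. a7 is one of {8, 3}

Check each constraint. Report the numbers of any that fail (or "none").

1. a7 + a1 = 6 + 4 = 10, not 7 — violated.
2. a8 = 9 is odd — satisfied.
3. a4 = 12, but 12 is required to differ — violated.
4. a7 = 6 is not in {8, 3} — violated.

Constraints 1, 3, and 4 do not hold.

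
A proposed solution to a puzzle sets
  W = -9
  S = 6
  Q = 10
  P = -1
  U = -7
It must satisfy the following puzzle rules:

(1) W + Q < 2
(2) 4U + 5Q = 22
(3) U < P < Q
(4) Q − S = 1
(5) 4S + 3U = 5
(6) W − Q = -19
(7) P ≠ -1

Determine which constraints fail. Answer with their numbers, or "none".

(1) W + Q = -9 + 10 = 1; 1 < 2 — OK.
(2) 4U + 5Q = 4(-7) + 5(10) = 22 — OK.
(3) values -7 < -1 < 10 — OK.
(4) Q − S = 10 − 6 = 4, not 1 — violated.
(5) 4S + 3U = 4(6) + 3(-7) = 3, not 5 — violated.
(6) W − Q = -9 − 10 = -19 — OK.
(7) P = -1, but -1 is required to differ — violated.

Constraints 4, 5, 7 are violated.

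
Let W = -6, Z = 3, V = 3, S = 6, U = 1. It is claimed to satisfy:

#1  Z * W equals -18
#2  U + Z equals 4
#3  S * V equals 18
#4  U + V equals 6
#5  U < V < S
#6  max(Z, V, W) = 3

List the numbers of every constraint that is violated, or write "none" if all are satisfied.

The assignment fails constraint 4.

#1 Z * W = 3 * (-6) = -18  ✔
#2 U + Z = 1 + 3 = 4  ✔
#3 S * V = 6 * 3 = 18  ✔
#4 U + V = 1 + 3 = 4, not 6  ✘
#5 values 1 < 3 < 6  ✔
#6 max(3, 3, -6) = 3  ✔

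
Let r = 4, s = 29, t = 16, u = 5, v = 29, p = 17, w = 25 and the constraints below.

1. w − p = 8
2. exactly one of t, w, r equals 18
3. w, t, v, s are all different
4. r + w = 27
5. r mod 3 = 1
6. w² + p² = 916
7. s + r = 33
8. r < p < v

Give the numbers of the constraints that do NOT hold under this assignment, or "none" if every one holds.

1. w − p = 25 − 17 = 8  ✓
2. t=16, w=25, r=4; 0 of them equal 18, not exactly one  ✗
3. v = s = 29, not all different  ✗
4. r + w = 4 + 25 = 29, not 27  ✗
5. 4 mod 3 = 1  ✓
6. w² + p² = 25² + 17² = 625 + 289 = 914, not 916  ✗
7. s + r = 29 + 4 = 33  ✓
8. values 4 < 17 < 29  ✓

Constraints 2, 3, 4, and 6 do not hold.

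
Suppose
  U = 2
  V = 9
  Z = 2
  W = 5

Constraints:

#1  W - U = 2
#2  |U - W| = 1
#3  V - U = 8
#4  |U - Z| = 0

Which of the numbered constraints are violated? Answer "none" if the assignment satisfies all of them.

Violated: 1, 2, and 3.

#1 W - U = 5 - 2 = 3, not 2 — violated.
#2 |2 - 5| = 3, not 1 — violated.
#3 V - U = 9 - 2 = 7, not 8 — violated.
#4 |2 - 2| = 0 — OK.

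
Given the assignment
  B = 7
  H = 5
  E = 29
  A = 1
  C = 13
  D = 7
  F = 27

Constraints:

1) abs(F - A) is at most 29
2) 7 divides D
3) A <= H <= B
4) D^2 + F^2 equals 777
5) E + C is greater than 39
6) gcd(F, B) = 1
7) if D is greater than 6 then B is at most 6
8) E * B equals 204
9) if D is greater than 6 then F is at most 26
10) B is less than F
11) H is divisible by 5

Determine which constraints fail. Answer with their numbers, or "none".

1) abs(27 - 1) = 26; 26 ≤ 29  ✔
2) 7 / 7 = 1, so 7 divides 7  ✔
3) values 1 <= 5 <= 7  ✔
4) D^2 + F^2 = 7^2 + 27^2 = 49 + 729 = 778, not 777  ✘
5) E + C = 29 + 13 = 42; 42 > 39  ✔
6) gcd(27, 7) = 1  ✔
7) D = 7 > 6, so we need B ≤ 6; but B = 7 > 6  ✘
8) E * B = 29 * 7 = 203, not 204  ✘
9) D = 7 > 6, so we need F ≤ 26; but F = 27 > 26  ✘
10) B = 7, F = 27; 7 < 27  ✔
11) 5 / 5 = 1, so 5 divides 5  ✔

Constraints 4, 7, 8, and 9 do not hold.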